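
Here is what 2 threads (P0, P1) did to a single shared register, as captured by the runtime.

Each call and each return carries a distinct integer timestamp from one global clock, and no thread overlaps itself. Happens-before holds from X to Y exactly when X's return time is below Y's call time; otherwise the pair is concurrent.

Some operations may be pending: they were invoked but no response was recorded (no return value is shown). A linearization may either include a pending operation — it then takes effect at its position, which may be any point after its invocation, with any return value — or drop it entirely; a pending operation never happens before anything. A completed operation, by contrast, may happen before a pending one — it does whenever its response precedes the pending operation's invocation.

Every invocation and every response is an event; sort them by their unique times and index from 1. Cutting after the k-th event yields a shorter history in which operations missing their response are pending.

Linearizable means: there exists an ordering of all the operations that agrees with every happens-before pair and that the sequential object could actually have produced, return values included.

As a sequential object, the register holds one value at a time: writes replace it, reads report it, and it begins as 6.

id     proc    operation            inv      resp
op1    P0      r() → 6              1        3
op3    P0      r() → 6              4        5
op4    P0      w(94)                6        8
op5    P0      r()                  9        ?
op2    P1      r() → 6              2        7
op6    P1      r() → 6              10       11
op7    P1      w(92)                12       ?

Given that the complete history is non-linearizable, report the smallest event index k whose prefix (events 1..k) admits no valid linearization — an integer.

a valid linearization of events 1..10 exists, for instance op1, op2, op3, op4:
step 1: op1 r() → 6 — value 6
step 2: op2 r() → 6 — value 6
step 3: op3 r() → 6 — value 6
step 4: op4 w(94) — value 94
adding event 11 (op6 responds at 11) leaves no legal real-time order
no completion choice of the 1 pending operation (op5) rescues it — every subset was tried
for example op1, op2, op3, op4, op6 (pending dropped) fails at step 5: op6 r() → 6 is not legal there
for example op1, op3, op2, op4, op6 (pending dropped) fails at step 5: op6 r() → 6 is not legal there

11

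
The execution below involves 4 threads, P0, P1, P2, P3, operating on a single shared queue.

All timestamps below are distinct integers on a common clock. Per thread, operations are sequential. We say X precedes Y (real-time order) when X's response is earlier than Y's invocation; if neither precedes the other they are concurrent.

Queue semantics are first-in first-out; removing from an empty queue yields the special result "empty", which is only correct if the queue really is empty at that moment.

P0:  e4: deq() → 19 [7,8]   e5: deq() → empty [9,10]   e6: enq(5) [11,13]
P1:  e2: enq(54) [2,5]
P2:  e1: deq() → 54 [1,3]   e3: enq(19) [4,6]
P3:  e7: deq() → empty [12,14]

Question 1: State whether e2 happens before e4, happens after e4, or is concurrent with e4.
before

e2 spans [2,5], e4 spans [7,8]
resp(e2)=5 < inv(e4)=7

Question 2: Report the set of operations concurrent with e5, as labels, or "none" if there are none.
none

e5 spans [9,10]: anything still running between times 9 and 10 counts as concurrent
e1 [1,3]: before
e2 [2,5]: before
e3 [4,6]: before
e4 [7,8]: before
e6 [11,13]: after
e7 [12,14]: after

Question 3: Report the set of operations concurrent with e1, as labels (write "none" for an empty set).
e2

e1 spans [1,3]; an op avoiding the whole window 1..3 is ordered, any other is concurrent
e2 [2,5]: concurrent
e3 [4,6]: after
e4 [7,8]: after
e5 [9,10]: after
e6 [11,13]: after
e7 [12,14]: after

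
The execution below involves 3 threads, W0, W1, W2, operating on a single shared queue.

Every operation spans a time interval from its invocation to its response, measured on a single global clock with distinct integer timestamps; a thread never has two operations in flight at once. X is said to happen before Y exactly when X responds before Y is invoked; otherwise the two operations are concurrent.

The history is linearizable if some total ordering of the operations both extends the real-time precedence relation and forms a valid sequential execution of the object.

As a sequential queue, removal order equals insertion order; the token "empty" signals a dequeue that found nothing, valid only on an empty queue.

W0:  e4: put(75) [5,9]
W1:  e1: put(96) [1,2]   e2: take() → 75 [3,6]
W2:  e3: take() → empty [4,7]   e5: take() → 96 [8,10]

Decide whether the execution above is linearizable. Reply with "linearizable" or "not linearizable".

not linearizable

the violation lands at event 7, e3's response at time 7: events 1..6 linearize, events 1..7 do not
no legal order exists: 2 real-time-consistent candidates over 3 completed queue operations, all rejected
completion choices over the 1 pending operation (e4) were checked; none helps
for example e1, e2, e3 (pending dropped) fails at step 2: e2 take() → 75 is not legal there
for example e1, e3, e2 (pending dropped) fails at step 2: e3 take() → empty is not legal there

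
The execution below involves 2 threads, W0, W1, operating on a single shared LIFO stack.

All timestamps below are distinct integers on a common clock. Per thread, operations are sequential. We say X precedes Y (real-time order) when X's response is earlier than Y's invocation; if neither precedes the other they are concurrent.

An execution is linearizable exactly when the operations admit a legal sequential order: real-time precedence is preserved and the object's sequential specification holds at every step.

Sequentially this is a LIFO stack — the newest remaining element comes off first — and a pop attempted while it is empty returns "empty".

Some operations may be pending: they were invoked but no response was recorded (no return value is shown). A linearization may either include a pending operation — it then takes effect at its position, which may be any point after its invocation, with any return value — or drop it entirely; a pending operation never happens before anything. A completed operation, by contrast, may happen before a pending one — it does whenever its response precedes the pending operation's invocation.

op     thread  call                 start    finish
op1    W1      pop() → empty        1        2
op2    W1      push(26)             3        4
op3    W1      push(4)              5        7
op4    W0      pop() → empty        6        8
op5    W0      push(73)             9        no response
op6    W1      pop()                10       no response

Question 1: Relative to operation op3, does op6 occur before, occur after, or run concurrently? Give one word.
after

op6 spans [10,…), op3 spans [5,7]
resp(op3)=7 < inv(op6)=10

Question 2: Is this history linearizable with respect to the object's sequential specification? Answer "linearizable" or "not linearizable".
not linearizable

events 1..7 are fine; event 8 — the response of op4 at time 8 — makes the prefix non-linearizable
no legal order exists: 2 real-time-consistent candidates over 4 completed LIFO stack operations, all rejected
sample order op1, op2, op3, op4 stalls at step 4 — op4 pop() → empty has no legal effect
sample order op1, op2, op4, op3 stalls at step 3 — op4 pop() → empty has no legal effect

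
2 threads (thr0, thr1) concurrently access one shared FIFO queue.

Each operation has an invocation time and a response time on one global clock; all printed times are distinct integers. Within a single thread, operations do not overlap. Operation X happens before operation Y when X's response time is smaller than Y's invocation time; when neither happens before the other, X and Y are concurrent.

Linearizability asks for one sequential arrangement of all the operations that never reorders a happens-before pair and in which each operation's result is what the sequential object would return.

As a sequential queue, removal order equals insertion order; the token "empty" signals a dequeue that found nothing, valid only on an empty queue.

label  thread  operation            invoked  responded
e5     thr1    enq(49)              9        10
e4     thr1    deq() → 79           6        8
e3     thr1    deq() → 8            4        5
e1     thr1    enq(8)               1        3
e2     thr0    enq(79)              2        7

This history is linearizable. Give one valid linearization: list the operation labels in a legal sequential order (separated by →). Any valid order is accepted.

step 1: e1 enq(8) — queue <8>
step 2: e2 enq(79) — queue <8,79>
step 3: e3 deq() → 8 — queue <79>
step 4: e4 deq() → 79 — queue <>
step 5: e5 enq(49) — queue <49>

e1 → e2 → e3 → e4 → e5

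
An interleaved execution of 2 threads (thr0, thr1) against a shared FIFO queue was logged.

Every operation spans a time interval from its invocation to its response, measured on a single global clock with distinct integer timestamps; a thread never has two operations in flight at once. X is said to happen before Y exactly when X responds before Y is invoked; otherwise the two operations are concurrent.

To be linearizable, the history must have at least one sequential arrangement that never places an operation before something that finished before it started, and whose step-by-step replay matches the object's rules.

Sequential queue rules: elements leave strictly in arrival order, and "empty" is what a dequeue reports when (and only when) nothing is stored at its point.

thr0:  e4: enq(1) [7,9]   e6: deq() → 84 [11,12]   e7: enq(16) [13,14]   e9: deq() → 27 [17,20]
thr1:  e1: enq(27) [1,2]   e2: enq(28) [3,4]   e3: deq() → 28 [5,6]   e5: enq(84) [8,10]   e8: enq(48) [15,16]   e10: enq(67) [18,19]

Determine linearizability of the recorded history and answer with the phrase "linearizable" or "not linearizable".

the violation lands at event 6, e3's response at time 6: events 1..5 linearize, events 1..6 do not
a single order respects real time; the 3 completed FIFO queue operations fail replay along it
sample order e1, e2, e3 stalls at step 3 — e3 deq() → 28 has no legal effect

not linearizable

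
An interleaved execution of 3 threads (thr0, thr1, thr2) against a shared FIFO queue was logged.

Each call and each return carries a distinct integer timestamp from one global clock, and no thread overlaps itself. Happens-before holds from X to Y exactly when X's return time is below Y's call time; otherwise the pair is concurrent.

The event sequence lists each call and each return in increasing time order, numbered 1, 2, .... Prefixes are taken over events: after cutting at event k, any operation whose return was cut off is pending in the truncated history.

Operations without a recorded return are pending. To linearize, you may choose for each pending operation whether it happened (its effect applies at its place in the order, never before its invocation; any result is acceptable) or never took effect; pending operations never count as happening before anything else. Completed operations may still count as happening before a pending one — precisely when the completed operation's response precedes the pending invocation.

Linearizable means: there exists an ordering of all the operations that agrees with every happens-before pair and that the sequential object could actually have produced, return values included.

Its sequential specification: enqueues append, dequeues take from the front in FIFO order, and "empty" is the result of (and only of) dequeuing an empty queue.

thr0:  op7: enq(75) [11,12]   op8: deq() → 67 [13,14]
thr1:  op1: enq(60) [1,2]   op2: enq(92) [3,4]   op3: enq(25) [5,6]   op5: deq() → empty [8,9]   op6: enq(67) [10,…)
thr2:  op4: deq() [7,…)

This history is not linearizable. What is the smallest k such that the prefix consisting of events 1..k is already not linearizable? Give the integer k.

one valid order for events 1..8 is op1, op2, op3:
step 1: op1 enq(60) — queue <60>
step 2: op2 enq(92) — queue <60,92>
step 3: op3 enq(25) — queue <60,92,25>
adding event 9 (op5 responds at 9) leaves no legal real-time order
every completion of the 1 pending operation (op4) was checked; none linearizes
one such order, op1, op2, op3, op5 (pending dropped), breaks at step 4 where op5 deq() → empty is illegal

9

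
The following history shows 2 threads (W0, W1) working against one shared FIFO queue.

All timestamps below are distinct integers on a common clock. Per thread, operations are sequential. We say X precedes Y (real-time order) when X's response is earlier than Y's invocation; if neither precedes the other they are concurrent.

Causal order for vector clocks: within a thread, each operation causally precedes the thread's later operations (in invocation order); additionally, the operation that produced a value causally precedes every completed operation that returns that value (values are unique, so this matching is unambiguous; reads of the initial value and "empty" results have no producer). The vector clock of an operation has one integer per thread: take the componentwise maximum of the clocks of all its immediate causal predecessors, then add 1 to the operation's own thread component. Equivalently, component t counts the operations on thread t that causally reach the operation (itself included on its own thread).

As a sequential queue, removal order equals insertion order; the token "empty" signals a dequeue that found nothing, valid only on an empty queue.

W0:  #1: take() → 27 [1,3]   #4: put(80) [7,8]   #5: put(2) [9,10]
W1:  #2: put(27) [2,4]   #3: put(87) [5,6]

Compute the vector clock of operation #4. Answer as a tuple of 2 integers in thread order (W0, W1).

(2, 1)

invoked at 2, #2 has no predecessors; its own W1 bump gives (0, 1)
#3, invoked 5, takes VC(#2)=(0, 1) under max, adds 1 for W1 → (0, 2)
#1, invoked 1, takes VC(#2)=(0, 1) under max, adds 1 for W0 → (1, 1)
#4, invoked 7, takes VC(#1)=(1, 1) under max, adds 1 for W0 → (2, 1)
#5, invoked 9, takes VC(#4)=(2, 1) under max, adds 1 for W0 → (3, 1)
target: VC(#4) = (2, 1)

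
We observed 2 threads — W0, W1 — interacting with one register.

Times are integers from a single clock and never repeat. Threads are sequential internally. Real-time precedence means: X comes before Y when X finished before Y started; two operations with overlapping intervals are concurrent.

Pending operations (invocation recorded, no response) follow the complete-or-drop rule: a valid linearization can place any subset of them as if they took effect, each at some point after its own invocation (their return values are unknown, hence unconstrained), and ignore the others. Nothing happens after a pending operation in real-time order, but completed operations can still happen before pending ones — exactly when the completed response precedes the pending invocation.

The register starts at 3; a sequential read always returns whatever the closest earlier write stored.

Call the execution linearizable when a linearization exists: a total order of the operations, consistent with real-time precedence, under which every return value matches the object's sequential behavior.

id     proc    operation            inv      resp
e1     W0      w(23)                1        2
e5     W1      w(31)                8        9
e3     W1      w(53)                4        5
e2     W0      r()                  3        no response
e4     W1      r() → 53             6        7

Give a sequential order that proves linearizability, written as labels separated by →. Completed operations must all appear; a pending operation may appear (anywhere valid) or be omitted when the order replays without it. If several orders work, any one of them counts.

e1 → e2 → e3 → e4 → e5

step 1: e1 w(23) — value 23
step 2: e2 r() (pending, included) — value 23
step 3: e3 w(53) — value 53
step 4: e4 r() → 53 — value 53
step 5: e5 w(31) — value 31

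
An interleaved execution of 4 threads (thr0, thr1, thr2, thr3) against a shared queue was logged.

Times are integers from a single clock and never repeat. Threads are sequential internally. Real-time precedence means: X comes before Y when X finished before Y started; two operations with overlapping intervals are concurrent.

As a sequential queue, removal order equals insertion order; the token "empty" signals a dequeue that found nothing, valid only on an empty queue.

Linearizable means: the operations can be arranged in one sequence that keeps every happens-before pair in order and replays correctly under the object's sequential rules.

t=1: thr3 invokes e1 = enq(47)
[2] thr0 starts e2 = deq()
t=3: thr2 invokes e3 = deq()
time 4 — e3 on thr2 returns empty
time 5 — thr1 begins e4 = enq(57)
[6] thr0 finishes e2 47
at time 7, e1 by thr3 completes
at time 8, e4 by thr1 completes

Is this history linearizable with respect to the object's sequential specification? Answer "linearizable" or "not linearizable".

witness order: e1, e2, e3, e4
1. e1 enq(47), leaving queue <47>
2. e2 deq() → 47, leaving queue <>
3. e3 deq() → empty, leaving queue <>
4. e4 enq(57), leaving queue <57>

linearizable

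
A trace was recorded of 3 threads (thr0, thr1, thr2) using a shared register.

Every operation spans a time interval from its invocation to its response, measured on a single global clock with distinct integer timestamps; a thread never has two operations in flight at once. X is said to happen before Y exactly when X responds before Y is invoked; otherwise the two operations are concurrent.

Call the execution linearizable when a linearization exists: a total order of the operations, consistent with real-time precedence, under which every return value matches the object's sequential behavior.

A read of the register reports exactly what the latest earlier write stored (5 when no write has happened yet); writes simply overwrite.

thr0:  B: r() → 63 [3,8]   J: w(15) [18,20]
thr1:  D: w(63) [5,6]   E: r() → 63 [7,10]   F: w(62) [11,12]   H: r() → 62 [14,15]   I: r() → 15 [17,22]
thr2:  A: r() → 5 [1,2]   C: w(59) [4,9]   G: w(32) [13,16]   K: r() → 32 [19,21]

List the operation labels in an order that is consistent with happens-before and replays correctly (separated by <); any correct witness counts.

1. A r() → 5, leaving value 5
2. C w(59), leaving value 59
3. D w(63), leaving value 63
4. B r() → 63, leaving value 63
5. E r() → 63, leaving value 63
6. F w(62), leaving value 62
7. H r() → 62, leaving value 62
8. G w(32), leaving value 32
9. K r() → 32, leaving value 32
10. J w(15), leaving value 15
11. I r() → 15, leaving value 15

A < C < D < B < E < F < H < G < K < J < I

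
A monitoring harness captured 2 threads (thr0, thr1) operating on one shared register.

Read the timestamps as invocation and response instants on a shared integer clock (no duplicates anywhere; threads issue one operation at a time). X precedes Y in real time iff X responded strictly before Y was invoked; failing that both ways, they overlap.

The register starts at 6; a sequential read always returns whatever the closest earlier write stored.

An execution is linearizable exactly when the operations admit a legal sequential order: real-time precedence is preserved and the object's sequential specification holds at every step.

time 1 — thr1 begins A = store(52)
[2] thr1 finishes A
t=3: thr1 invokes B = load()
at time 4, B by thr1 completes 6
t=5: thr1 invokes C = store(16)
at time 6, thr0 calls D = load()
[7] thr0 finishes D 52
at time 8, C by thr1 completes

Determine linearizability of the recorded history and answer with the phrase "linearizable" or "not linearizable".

events 1..3 are fine; event 4 — the response of B at time 4 — makes the prefix non-linearizable
exactly one order of the 2 completed ops respects real time; the register replay fails
e.g. A, B: illegal at step 2, since B load() → 6 cannot apply there

not linearizable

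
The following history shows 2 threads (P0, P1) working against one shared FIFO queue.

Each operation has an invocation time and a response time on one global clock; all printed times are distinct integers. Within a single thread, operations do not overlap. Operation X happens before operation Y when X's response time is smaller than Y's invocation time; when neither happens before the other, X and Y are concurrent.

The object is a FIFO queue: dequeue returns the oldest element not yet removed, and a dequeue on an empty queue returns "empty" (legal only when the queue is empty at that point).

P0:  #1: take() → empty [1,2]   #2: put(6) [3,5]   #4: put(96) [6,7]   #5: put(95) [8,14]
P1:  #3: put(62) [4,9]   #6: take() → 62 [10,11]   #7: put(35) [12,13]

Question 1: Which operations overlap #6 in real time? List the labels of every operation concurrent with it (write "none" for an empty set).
#5

#6 runs from 10 to 11; window-overlapping ops are concurrent
#1 [1,2]: before
#2 [3,5]: before
#3 [4,9]: before
#4 [6,7]: before
#5 [8,14]: concurrent
#7 [12,13]: after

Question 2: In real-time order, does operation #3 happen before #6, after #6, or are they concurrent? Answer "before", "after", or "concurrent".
before

#3 spans [4,9], #6 spans [10,11]
resp(#3)=9 < inv(#6)=10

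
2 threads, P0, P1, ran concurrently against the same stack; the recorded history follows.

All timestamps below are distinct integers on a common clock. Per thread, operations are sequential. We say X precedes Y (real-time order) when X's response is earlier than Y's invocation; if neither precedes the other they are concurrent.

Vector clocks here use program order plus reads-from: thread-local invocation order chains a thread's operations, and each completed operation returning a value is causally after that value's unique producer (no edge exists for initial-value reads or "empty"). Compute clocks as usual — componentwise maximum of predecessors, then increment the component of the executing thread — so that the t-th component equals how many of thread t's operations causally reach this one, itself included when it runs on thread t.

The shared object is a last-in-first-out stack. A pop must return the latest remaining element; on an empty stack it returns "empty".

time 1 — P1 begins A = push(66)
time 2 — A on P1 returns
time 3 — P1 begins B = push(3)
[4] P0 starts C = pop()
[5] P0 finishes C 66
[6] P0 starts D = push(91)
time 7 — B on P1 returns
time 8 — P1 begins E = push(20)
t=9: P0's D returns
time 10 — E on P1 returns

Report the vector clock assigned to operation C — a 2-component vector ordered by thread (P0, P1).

A (invocation 1): nothing precedes it; P1's component alone gives (0, 1)
VC(B, invoked at 3): max of VC(A)=(0, 1), then +1 on thread P1 → (0, 2)
VC(C, invoked at 4): max of VC(A)=(0, 1), then +1 on thread P0 → (1, 1)
VC(E, invoked at 8): max of VC(B)=(0, 2), then +1 on thread P1 → (0, 3)
VC(D, invoked at 6): max of VC(C)=(1, 1), then +1 on thread P0 → (2, 1)
target: VC(C) = (1, 1)

(1, 1)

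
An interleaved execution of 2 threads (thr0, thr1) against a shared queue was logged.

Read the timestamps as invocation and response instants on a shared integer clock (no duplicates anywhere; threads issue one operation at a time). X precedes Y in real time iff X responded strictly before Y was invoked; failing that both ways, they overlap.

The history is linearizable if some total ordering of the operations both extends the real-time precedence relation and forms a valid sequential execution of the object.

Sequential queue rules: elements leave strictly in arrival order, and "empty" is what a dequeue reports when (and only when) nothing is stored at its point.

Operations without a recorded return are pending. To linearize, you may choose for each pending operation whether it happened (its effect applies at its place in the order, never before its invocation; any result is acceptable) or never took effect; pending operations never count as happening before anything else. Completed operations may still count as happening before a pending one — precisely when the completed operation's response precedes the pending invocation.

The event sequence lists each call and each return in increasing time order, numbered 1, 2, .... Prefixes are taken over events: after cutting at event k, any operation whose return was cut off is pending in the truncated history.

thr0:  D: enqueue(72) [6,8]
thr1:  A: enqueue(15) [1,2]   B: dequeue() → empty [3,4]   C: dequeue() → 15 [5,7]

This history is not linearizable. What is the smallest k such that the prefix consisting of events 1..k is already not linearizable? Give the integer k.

4

events 1..3 are linearizable, e.g. via A:
1. A enqueue(15), leaving queue <15>
at event 4 (B's time-4 response) nothing linearizes any more
one such order, A, B, breaks at step 2 where B dequeue() → empty is illegal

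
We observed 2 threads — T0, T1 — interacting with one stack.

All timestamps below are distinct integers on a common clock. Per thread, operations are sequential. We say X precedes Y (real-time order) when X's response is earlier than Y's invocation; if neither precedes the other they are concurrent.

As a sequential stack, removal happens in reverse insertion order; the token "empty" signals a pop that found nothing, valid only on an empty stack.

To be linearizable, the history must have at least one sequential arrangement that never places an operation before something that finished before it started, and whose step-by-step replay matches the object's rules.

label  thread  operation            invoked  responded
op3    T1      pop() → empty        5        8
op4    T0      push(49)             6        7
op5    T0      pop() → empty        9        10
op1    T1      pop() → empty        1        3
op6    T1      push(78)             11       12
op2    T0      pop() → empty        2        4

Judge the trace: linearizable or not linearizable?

not linearizable

already the first 10 events (up to op5's response at time 10) admit no linearization; the first 9 still do
5 completed operations, 4 real-time-consistent orders — every stack replay fails
sample order op1, op2, op3, op4, op5 stalls at step 5 — op5 pop() → empty has no legal effect
sample order op1, op2, op4, op3, op5 stalls at step 4 — op3 pop() → empty has no legal effect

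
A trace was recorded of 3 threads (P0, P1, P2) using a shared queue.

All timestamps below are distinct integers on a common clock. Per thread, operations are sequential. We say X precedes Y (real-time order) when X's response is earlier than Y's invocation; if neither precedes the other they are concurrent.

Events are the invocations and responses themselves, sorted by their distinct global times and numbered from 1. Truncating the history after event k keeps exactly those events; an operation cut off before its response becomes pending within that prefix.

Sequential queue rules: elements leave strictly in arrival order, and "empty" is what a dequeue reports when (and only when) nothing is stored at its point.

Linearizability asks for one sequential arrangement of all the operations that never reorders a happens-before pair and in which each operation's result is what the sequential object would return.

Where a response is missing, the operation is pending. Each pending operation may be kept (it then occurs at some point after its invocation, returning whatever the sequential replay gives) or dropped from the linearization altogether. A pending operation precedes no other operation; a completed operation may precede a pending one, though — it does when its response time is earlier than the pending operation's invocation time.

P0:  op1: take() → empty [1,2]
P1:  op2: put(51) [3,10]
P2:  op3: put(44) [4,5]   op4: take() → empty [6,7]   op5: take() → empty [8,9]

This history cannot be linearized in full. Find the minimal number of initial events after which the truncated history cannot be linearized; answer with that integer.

a valid linearization of events 1..6 exists, for instance op1, op2, op3:
after step 1 (op1 take() → empty): queue <>
after step 2 (op2 put(51) (pending, included)): queue <51>
after step 3 (op3 put(44)): queue <51,44>
include event 7 — op4 responding at 7 — and every candidate order breaks
include/drop combinations of the 1 pending operation (op2) were all tried; none helps
e.g. op1, op3, op4 (pending dropped): illegal at step 3, since op4 take() → empty cannot apply there

7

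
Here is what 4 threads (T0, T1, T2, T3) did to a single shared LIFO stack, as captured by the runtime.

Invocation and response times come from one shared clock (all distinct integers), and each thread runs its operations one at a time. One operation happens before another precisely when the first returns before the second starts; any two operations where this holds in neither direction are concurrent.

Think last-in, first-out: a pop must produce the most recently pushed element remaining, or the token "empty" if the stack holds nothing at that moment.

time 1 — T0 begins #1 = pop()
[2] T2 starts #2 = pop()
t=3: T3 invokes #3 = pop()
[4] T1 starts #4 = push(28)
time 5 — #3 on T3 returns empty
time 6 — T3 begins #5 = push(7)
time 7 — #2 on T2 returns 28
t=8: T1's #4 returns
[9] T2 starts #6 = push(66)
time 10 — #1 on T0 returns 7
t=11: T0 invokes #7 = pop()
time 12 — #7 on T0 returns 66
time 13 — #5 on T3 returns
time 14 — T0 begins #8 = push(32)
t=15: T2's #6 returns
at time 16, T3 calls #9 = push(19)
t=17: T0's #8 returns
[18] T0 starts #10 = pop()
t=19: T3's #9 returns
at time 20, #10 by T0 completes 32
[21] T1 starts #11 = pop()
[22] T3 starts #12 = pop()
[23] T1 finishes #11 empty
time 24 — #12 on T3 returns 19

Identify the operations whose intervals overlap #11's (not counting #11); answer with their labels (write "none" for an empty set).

#11 spans [21,23]; an op avoiding the whole window 21..23 is ordered, any other is concurrent
#1 [1,10]: before
#2 [2,7]: before
#3 [3,5]: before
#4 [4,8]: before
#5 [6,13]: before
#6 [9,15]: before
#7 [11,12]: before
#8 [14,17]: before
#9 [16,19]: before
#10 [18,20]: before
#12 [22,24]: concurrent

#12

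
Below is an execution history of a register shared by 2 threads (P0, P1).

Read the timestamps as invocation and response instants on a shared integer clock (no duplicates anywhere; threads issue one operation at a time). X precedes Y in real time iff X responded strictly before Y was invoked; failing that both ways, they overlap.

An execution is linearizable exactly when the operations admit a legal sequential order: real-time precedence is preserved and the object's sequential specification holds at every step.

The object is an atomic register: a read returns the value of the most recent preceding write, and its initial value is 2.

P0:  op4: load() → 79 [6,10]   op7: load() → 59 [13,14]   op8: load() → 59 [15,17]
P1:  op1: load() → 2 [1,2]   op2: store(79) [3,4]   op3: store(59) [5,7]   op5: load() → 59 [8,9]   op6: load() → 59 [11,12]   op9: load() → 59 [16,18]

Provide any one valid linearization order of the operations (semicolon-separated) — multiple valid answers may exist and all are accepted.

op1; op2; op4; op3; op5; op6; op7; op8; op9

1. op1 load() → 2, leaving value 2
2. op2 store(79), leaving value 79
3. op4 load() → 79, leaving value 79
4. op3 store(59), leaving value 59
5. op5 load() → 59, leaving value 59
6. op6 load() → 59, leaving value 59
7. op7 load() → 59, leaving value 59
8. op8 load() → 59, leaving value 59
9. op9 load() → 59, leaving value 59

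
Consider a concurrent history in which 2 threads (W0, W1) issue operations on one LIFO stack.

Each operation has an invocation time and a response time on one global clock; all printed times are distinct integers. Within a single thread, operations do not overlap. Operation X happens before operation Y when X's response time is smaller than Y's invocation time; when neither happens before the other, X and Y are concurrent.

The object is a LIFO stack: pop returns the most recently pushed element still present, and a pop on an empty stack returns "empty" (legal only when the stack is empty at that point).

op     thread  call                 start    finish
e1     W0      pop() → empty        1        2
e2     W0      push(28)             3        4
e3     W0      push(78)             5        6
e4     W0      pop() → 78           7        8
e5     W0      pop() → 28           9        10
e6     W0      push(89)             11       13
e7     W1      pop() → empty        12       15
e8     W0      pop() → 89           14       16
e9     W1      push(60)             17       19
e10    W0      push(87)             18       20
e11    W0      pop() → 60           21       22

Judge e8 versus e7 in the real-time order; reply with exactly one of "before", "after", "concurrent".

e8 spans [14,16], e7 spans [12,15]
the intervals overlap in both directions

concurrent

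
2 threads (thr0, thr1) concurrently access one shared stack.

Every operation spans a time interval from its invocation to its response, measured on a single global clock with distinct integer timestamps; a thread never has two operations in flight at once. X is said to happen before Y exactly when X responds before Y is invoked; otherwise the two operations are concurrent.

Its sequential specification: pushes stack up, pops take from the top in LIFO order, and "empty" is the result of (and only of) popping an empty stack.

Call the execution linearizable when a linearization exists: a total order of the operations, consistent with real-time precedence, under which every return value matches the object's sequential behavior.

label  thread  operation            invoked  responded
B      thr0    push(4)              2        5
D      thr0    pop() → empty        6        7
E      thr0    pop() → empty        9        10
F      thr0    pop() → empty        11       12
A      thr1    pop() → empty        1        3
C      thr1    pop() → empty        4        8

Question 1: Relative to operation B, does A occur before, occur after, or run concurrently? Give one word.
concurrent

A spans [1,3], B spans [2,5]
the intervals overlap in both directions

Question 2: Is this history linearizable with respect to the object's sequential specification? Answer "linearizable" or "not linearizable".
not linearizable

events 1..7 are fine; event 8 — the response of C at time 8 — makes the prefix non-linearizable
all 5 real-time-respecting orders fail — 4 completed stack operations, no legal replay
one such order, A, B, C, D, breaks at step 3 where C pop() → empty is illegal
one such order, A, B, D, C, breaks at step 3 where D pop() → empty is illegal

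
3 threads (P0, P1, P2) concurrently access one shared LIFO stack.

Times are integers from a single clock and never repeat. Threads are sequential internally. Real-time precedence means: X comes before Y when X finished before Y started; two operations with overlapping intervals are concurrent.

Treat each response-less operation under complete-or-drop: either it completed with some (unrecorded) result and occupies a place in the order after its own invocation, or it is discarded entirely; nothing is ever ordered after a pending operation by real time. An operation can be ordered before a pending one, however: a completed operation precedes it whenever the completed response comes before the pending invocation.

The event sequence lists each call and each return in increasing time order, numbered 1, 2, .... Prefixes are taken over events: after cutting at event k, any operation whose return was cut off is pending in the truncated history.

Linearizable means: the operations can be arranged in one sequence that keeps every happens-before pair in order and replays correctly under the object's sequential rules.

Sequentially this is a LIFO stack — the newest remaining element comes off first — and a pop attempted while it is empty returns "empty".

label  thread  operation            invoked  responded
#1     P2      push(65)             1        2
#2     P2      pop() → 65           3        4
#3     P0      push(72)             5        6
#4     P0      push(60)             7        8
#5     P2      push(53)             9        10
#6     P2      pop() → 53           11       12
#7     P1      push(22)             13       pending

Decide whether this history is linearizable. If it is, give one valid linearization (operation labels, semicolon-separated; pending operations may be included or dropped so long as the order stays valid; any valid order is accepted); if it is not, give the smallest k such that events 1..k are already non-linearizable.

linearizable — witness: #1; #2; #3; #4; #5; #6

after step 1 (#1 push(65)): stack <65>
after step 2 (#2 pop() → 65): stack <>
after step 3 (#3 push(72)): stack <72>
after step 4 (#4 push(60)): stack <72,60>
after step 5 (#5 push(53)): stack <72,60,53>
after step 6 (#6 pop() → 53): stack <72,60>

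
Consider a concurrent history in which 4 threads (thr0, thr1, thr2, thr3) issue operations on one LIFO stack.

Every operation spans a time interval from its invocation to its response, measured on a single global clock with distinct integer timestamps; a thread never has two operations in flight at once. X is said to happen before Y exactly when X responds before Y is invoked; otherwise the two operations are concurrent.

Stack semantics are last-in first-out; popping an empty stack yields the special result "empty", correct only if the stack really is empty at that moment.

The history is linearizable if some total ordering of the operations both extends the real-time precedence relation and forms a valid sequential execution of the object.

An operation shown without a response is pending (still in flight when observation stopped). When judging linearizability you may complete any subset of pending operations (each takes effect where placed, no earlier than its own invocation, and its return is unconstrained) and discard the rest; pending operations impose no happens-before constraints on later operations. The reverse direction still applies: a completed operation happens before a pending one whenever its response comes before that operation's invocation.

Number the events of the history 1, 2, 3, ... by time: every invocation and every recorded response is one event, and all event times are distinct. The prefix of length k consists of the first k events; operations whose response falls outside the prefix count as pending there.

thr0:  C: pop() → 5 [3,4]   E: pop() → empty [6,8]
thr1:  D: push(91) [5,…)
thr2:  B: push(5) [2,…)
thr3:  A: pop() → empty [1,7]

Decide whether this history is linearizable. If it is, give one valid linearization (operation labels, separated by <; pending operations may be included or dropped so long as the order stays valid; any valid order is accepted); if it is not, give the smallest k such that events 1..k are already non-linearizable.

linearizable — witness: A < B < C < E

1. A pop() → empty, leaving stack <>
2. B push(5) (pending, included), leaving stack <5>
3. C pop() → 5, leaving stack <>
4. E pop() → empty, leaving stack <>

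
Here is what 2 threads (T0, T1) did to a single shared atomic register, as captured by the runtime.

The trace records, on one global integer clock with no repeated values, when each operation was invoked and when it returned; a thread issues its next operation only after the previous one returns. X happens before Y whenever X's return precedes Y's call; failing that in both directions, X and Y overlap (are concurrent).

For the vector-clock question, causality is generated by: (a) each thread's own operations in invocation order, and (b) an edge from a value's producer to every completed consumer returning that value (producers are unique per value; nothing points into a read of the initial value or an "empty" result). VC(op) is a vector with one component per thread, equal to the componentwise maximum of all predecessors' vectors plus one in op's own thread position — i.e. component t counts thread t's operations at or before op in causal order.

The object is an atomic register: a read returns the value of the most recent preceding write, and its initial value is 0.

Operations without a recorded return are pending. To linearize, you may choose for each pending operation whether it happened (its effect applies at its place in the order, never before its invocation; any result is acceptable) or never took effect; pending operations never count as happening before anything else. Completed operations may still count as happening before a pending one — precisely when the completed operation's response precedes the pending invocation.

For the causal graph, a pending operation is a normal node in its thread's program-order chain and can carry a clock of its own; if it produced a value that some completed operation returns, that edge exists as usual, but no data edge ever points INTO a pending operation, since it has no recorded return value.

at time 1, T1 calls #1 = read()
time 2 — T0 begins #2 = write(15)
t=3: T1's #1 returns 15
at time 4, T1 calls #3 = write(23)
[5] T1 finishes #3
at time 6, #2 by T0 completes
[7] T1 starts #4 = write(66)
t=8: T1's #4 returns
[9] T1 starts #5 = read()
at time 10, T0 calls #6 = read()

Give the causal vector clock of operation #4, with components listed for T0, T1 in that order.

(1, 3)

no predecessors for #2 (invoked 2): T0 increments from zero → (1, 0)
#1 (invocation 1): componentwise max over VC(#2)=(1, 0), +1 at T1, giving (1, 1)
#6 (invocation 10): componentwise max over VC(#2)=(1, 0), +1 at T0, giving (2, 0)
#3 (invocation 4): componentwise max over VC(#1)=(1, 1), +1 at T1, giving (1, 2)
#4 (invocation 7): componentwise max over VC(#3)=(1, 2), +1 at T1, giving (1, 3)
#5 (invocation 9): componentwise max over VC(#4)=(1, 3), +1 at T1, giving (1, 4)
target: VC(#4) = (1, 3)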